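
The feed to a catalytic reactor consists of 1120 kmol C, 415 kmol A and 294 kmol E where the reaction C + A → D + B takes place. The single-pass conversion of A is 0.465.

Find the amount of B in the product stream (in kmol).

A reacted = 0.465 × 415 = 193 kmol; ν_A = −1, so ξ = 193/1 = 193 kmol.
Outlet amounts (n = n₀ + ν ξ):
  C: 1120 − 1(193) = 927
  A: 415 − 1(193) = 222
  D: 0 + 1(193) = 193
  B: 0 + 1(193) = 193
  E: 294 (inert)

193 kmol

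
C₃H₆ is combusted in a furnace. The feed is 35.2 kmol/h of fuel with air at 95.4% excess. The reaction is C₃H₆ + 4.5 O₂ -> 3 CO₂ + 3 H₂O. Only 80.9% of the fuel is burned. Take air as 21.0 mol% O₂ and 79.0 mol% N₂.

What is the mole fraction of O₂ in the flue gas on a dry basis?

Stoichiometric O₂ = 4.5 × 35.2 = 158.4 kmol/h; O₂ fed = 158.4 × 1.954 = 309.5 kmol/h.
N₂ fed = 309.5 × 79/21 = 1164 kmol/h.
Fuel reacted = 0.809 × 35.2 → ξ = 28.48 kmol/h.
Outlet (n = n₀ + ν ξ):
  C₃H₆: 35.2 − 1(28.48) = 6.723
  O₂: 309.5 − 4.5(28.48) = 181.4
  N₂: 1164 (inert)
  CO₂: 0 + 3(28.48) = 85.43
  H₂O: 0 + 3(28.48) = 85.43
Dry total = 1438 kmol/h; y_O₂ (dry) = 181.4 / 1438 = 0.1261.

0.126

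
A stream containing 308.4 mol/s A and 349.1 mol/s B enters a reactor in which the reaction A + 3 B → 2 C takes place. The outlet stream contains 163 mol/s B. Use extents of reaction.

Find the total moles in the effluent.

533 mol/s

For B: n = n₀ − 3ξ → 163 = 349.1 − 3ξ, giving ξ = 62.03 mol/s.
Outlet amounts (n = n₀ + ν ξ):
  A: 308.4 − 1(62.03) = 246.4
  B: 349.1 − 3(62.03) = 163
  C: 0 + 2(62.03) = 124.1
Total out = 246.4 + 163 + 124.1 = 533.4 mol/s.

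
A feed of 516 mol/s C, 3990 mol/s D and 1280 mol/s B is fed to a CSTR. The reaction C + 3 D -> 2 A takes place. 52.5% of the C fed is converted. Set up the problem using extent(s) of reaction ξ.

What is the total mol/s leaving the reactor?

5240 mol/s

C reacted = 0.525 × 516 = 270.9 mol/s; ν_C = −1, so ξ = 270.9/1 = 270.9 mol/s.
Outlet amounts (n = n₀ + ν ξ):
  C: 516 − 1(270.9) = 245.1
  D: 3990 − 3(270.9) = 3177
  A: 0 + 2(270.9) = 541.8
  B: 1280 (inert)
Total out = 245.1 + 3177 + 541.8 + 1280 = 5244 mol/s.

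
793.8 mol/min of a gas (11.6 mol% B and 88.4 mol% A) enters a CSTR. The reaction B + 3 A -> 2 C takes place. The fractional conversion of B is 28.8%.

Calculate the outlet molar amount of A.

622 mol/min

B reacted = 0.288 × 92.08 = 26.52 mol/min; ν_B = −1, so ξ = 26.52/1 = 26.52 mol/min.
Outlet amounts (n = n₀ + ν ξ):
  B: 92.08 − 1(26.52) = 65.56
  A: 701.7 − 3(26.52) = 622.2
  C: 0 + 2(26.52) = 53.04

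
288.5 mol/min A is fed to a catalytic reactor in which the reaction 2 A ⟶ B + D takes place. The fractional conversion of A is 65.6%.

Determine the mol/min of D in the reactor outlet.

A reacted = 0.656 × 288.5 = 189.3 mol/min; ν_A = −2, so ξ = 189.3/2 = 94.63 mol/min.
Outlet amounts (n = n₀ + ν ξ):
  A: 288.5 − 2(94.63) = 99.24
  B: 0 + 1(94.63) = 94.63
  D: 0 + 1(94.63) = 94.63

94.6 mol/min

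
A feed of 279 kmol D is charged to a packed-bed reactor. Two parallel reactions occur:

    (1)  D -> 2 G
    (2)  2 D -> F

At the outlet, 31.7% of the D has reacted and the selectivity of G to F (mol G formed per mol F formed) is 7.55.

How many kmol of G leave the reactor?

Conversion of D: D consumed = 0.317 × 279 = 88.44 kmol = 1ξ₁ + 2ξ₂.
Selectivity: 2ξ₁ / (1ξ₂) = 7.55 → ξ₁ = 3.775 ξ₂.
Substitute: (1·3.775 + 2) ξ₂ = 88.44 → ξ₂ = 15.31 kmol, ξ₁ = 57.81 kmol.
Outlet amounts (n = n₀ + Σ ν·ξ):
  D: 279 − 1(57.81) − 2(15.31) = 190.6
  G: 0 + 2(57.81) = 115.6
  F: 0 + 1(15.31) = 15.31

116 kmol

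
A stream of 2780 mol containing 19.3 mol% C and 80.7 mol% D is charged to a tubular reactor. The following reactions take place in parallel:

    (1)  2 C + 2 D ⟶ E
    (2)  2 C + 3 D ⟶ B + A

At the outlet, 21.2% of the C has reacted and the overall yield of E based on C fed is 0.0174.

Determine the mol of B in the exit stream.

Yield of E: 1ξ₁ / 536.5 = 0.0174 → ξ₁ = 9.336 mol.
Conversion of C: 2ξ₁ + 2ξ₂ = 0.212 × 536.5 = 113.7 → ξ₂ = 47.54 mol.
Outlet amounts (n = n₀ + Σ ν·ξ):
  C: 536.5 − 2(9.336) − 2(47.54) = 422.8
  D: 2243 − 2(9.336) − 3(47.54) = 2082
  E: 0 + 1(9.336) = 9.336
  B: 0 + 1(47.54) = 47.54
  A: 0 + 1(47.54) = 47.54

47.5 mol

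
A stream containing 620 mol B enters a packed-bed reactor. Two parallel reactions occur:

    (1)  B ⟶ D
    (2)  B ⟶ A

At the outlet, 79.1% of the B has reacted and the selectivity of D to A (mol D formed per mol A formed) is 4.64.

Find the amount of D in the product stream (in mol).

Conversion of B: B consumed = 0.791 × 620 = 490.4 mol = 1ξ₁ + 1ξ₂.
Selectivity: 1ξ₁ / (1ξ₂) = 4.64 → ξ₁ = 4.64 ξ₂.
Substitute: (1·4.64 + 1) ξ₂ = 490.4 → ξ₂ = 86.95 mol, ξ₁ = 403.5 mol.
Outlet amounts (n = n₀ + Σ ν·ξ):
  B: 620 − 1(403.5) − 1(86.95) = 129.6
  D: 0 + 1(403.5) = 403.5
  A: 0 + 1(86.95) = 86.95

403 mol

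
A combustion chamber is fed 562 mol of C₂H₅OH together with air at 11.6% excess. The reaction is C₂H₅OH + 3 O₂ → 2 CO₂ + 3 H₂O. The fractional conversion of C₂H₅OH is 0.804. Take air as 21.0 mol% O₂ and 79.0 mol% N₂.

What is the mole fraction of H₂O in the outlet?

Stoichiometric O₂ = 3 × 562 = 1686 mol; O₂ fed = 1686 × 1.116 = 1882 mol.
N₂ fed = 1882 × 79/21 = 7078 mol.
Fuel reacted = 0.804 × 562 → ξ = 451.8 mol.
Outlet (n = n₀ + ν ξ):
  C₂H₅OH: 562 − 1(451.8) = 110.2
  O₂: 1882 − 3(451.8) = 526
  N₂: 7078 (inert)
  CO₂: 0 + 2(451.8) = 903.7
  H₂O: 0 + 3(451.8) = 1356
Total out = 9974 mol; y_H₂O = 1356 / 9974 = 0.1359.

0.136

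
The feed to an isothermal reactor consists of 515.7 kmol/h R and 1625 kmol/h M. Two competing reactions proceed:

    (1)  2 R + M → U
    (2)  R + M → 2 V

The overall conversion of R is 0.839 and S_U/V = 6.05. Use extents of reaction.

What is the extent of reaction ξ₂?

ξ₂ = 17.2 kmol/h

Conversion of R: R consumed = 0.839 × 515.7 = 432.7 kmol/h = 2ξ₁ + 1ξ₂.
Selectivity: 1ξ₁ / (2ξ₂) = 6.05 → ξ₁ = 12.1 ξ₂.
Substitute: (2·12.1 + 1) ξ₂ = 432.7 → ξ₂ = 17.17 kmol/h, ξ₁ = 207.8 kmol/h.
Outlet amounts (n = n₀ + Σ ν·ξ):
  R: 515.7 − 2(207.8) − 1(17.17) = 83.03
  M: 1625 − 1(207.8) − 1(17.17) = 1400
  U: 0 + 1(207.8) = 207.8
  V: 0 + 2(17.17) = 34.34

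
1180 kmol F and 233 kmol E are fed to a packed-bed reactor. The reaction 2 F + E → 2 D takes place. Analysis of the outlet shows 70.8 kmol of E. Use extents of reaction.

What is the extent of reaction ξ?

ξ = 162 kmol

For E: n = n₀ − 1ξ → 70.8 = 233 − 1ξ, giving ξ = 162.2 kmol.
Outlet amounts (n = n₀ + ν ξ):
  F: 1180 − 2(162.2) = 855.6
  E: 233 − 1(162.2) = 70.8
  D: 0 + 2(162.2) = 324.4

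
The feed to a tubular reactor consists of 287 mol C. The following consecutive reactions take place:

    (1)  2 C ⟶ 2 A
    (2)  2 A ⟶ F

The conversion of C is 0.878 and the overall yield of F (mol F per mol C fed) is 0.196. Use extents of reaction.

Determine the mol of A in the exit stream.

Conversion of C: C consumed = 2ξ₁ = 0.878 × 287 → ξ₁ = 126 mol.
Yield of F: 1ξ₂ / 287 = 0.196 → ξ₂ = 56.25 mol.
Outlet amounts (n = n₀ + Σ ν·ξ):
  C: 287 − 2(126) = 35.01
  A: 0 + 2(126) − 2(56.25) = 139.5
  F: 0 + 1(56.25) = 56.25

139 mol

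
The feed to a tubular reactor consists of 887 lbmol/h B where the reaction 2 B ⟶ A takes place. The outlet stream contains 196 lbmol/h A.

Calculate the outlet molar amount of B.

For A: n = n₀ + 1ξ → 196 = 0 + 1ξ, giving ξ = 196 lbmol/h.
Outlet amounts (n = n₀ + ν ξ):
  B: 887 − 2(196) = 495
  A: 0 + 1(196) = 196

495 lbmol/h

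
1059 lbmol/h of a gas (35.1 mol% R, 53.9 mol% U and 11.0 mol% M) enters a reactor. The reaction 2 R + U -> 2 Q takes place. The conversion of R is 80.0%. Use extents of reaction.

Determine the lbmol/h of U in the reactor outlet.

422 lbmol/h

R reacted = 0.8 × 371.7 = 297.4 lbmol/h; ν_R = −2, so ξ = 297.4/2 = 148.7 lbmol/h.
Outlet amounts (n = n₀ + ν ξ):
  R: 371.7 − 2(148.7) = 74.34
  U: 570.8 − 1(148.7) = 422.1
  Q: 0 + 2(148.7) = 297.4
  M: 116.5 (inert)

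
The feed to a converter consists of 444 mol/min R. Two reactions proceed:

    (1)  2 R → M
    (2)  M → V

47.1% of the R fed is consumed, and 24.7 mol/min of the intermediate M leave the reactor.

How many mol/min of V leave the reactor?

79.9 mol/min

Conversion of R: R consumed = 2ξ₁ = 0.471 × 444 → ξ₁ = 104.6 mol/min.
M balance: n_M = 0 + 1ξ₁ − 1ξ₂ = 24.7 → ξ₂ = (1·104.6 − 24.7)/1 = 79.86 mol/min.
Outlet amounts (n = n₀ + Σ ν·ξ):
  R: 444 − 2(104.6) = 234.9
  M: 0 + 1(104.6) − 1(79.86) = 24.7
  V: 0 + 1(79.86) = 79.86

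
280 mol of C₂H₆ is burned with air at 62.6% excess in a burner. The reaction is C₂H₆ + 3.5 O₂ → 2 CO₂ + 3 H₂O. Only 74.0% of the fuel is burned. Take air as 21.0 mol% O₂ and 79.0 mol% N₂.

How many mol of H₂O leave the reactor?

Stoichiometric O₂ = 3.5 × 280 = 980 mol; O₂ fed = 980 × 1.626 = 1593 mol.
N₂ fed = 1593 × 79/21 = 5995 mol.
Fuel reacted = 0.74 × 280 → ξ = 207.2 mol.
Outlet (n = n₀ + ν ξ):
  C₂H₆: 280 − 1(207.2) = 72.8
  O₂: 1593 − 3.5(207.2) = 868.3
  N₂: 5995 (inert)
  CO₂: 0 + 2(207.2) = 414.4
  H₂O: 0 + 3(207.2) = 621.6

622 mol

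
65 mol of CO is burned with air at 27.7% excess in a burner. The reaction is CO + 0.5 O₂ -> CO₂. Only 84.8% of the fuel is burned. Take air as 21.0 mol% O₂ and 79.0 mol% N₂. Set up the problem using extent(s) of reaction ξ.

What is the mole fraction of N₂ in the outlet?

0.664

Stoichiometric O₂ = 0.5 × 65 = 32.5 mol; O₂ fed = 32.5 × 1.277 = 41.5 mol.
N₂ fed = 41.5 × 79/21 = 156.1 mol.
Fuel reacted = 0.848 × 65 → ξ = 55.12 mol.
Outlet (n = n₀ + ν ξ):
  CO: 65 − 1(55.12) = 9.88
  O₂: 41.5 − 0.5(55.12) = 13.94
  N₂: 156.1 (inert)
  CO₂: 0 + 1(55.12) = 55.12
Total out = 235.1 mol; y_N₂ = 156.1 / 235.1 = 0.6642.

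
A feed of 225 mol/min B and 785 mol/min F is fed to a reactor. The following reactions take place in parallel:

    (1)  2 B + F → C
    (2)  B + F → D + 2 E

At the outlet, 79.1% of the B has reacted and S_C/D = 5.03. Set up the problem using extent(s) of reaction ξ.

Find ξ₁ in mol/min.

ξ₁ = 80.9 mol/min

Conversion of B: B consumed = 0.791 × 225 = 178 mol/min = 2ξ₁ + 1ξ₂.
Selectivity: 1ξ₁ / (1ξ₂) = 5.03 → ξ₁ = 5.03 ξ₂.
Substitute: (2·5.03 + 1) ξ₂ = 178 → ξ₂ = 16.09 mol/min, ξ₁ = 80.94 mol/min.
Outlet amounts (n = n₀ + Σ ν·ξ):
  B: 225 − 2(80.94) − 1(16.09) = 47.02
  F: 785 − 1(80.94) − 1(16.09) = 688
  C: 0 + 1(80.94) = 80.94
  D: 0 + 1(16.09) = 16.09
  E: 0 + 2(16.09) = 32.18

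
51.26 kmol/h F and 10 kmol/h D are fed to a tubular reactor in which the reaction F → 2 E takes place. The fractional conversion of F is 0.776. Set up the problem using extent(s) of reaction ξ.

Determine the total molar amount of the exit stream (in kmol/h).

101 kmol/h

F reacted = 0.776 × 51.26 = 39.78 kmol/h; ν_F = −1, so ξ = 39.78/1 = 39.78 kmol/h.
Outlet amounts (n = n₀ + ν ξ):
  F: 51.26 − 1(39.78) = 11.48
  E: 0 + 2(39.78) = 79.56
  D: 10 (inert)
Total out = 11.48 + 79.56 + 10 = 101 kmol/h.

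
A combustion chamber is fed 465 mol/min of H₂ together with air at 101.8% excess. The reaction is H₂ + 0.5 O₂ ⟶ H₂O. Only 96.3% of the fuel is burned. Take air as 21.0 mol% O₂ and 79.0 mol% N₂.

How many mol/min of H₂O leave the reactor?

Stoichiometric O₂ = 0.5 × 465 = 232.5 mol/min; O₂ fed = 232.5 × 2.018 = 469.2 mol/min.
N₂ fed = 469.2 × 79/21 = 1765 mol/min.
Fuel reacted = 0.963 × 465 → ξ = 447.8 mol/min.
Outlet (n = n₀ + ν ξ):
  H₂: 465 − 1(447.8) = 17.21
  O₂: 469.2 − 0.5(447.8) = 245.3
  N₂: 1765 (inert)
  H₂O: 0 + 1(447.8) = 447.8

448 mol/min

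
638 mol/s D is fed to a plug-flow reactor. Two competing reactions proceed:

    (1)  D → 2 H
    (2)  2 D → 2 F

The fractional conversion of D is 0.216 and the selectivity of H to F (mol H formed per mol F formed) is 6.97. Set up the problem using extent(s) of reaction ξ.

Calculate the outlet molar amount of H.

214 mol/s

Conversion of D: D consumed = 0.216 × 638 = 137.8 mol/s = 1ξ₁ + 2ξ₂.
Selectivity: 2ξ₁ / (2ξ₂) = 6.97 → ξ₁ = 6.97 ξ₂.
Substitute: (1·6.97 + 2) ξ₂ = 137.8 → ξ₂ = 15.36 mol/s, ξ₁ = 107.1 mol/s.
Outlet amounts (n = n₀ + Σ ν·ξ):
  D: 638 − 1(107.1) − 2(15.36) = 500.2
  H: 0 + 2(107.1) = 214.2
  F: 0 + 2(15.36) = 30.73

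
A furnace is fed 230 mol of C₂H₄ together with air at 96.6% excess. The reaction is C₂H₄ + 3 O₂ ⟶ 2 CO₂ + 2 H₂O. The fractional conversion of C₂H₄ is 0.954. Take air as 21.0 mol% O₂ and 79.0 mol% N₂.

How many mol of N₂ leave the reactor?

5100 mol

Stoichiometric O₂ = 3 × 230 = 690 mol; O₂ fed = 690 × 1.966 = 1357 mol.
N₂ fed = 1357 × 79/21 = 5103 mol.
Fuel reacted = 0.954 × 230 → ξ = 219.4 mol.
Outlet (n = n₀ + ν ξ):
  C₂H₄: 230 − 1(219.4) = 10.58
  O₂: 1357 − 3(219.4) = 698.3
  N₂: 5103 (inert)
  CO₂: 0 + 2(219.4) = 438.8
  H₂O: 0 + 2(219.4) = 438.8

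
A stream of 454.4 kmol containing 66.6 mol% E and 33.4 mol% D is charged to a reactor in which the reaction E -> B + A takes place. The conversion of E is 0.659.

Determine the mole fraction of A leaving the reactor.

E reacted = 0.659 × 302.6 = 199.4 kmol; ν_E = −1, so ξ = 199.4/1 = 199.4 kmol.
Outlet amounts (n = n₀ + ν ξ):
  E: 302.6 − 1(199.4) = 103.2
  B: 0 + 1(199.4) = 199.4
  A: 0 + 1(199.4) = 199.4
  D: 151.8 (inert)
Total out = 653.8 kmol; y_A = 199.4 / 653.8 = 0.305.

0.305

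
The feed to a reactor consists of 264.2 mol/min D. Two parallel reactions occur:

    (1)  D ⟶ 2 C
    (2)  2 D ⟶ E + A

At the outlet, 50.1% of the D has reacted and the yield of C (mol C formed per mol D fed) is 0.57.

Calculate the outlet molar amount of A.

Yield of C: 2ξ₁ / 264.2 = 0.57 → ξ₁ = 75.3 mol/min.
Conversion of D: 1ξ₁ + 2ξ₂ = 0.501 × 264.2 = 132.4 → ξ₂ = 28.53 mol/min.
Outlet amounts (n = n₀ + Σ ν·ξ):
  D: 264.2 − 1(75.3) − 2(28.53) = 131.8
  C: 0 + 2(75.3) = 150.6
  E: 0 + 1(28.53) = 28.53
  A: 0 + 1(28.53) = 28.53

28.5 mol/min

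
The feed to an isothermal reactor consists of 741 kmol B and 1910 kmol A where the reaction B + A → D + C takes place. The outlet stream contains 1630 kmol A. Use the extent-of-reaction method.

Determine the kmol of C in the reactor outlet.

For A: n = n₀ − 1ξ → 1630 = 1910 − 1ξ, giving ξ = 280 kmol.
Outlet amounts (n = n₀ + ν ξ):
  B: 741 − 1(280) = 461
  A: 1910 − 1(280) = 1630
  D: 0 + 1(280) = 280
  C: 0 + 1(280) = 280

280 kmol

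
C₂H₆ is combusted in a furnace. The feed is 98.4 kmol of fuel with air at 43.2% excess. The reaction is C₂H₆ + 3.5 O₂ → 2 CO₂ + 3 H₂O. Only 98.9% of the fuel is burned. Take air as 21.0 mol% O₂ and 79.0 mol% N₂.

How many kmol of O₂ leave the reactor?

153 kmol

Stoichiometric O₂ = 3.5 × 98.4 = 344.4 kmol; O₂ fed = 344.4 × 1.432 = 493.2 kmol.
N₂ fed = 493.2 × 79/21 = 1855 kmol.
Fuel reacted = 0.989 × 98.4 → ξ = 97.32 kmol.
Outlet (n = n₀ + ν ξ):
  C₂H₆: 98.4 − 1(97.32) = 1.082
  O₂: 493.2 − 3.5(97.32) = 152.6
  N₂: 1855 (inert)
  CO₂: 0 + 2(97.32) = 194.6
  H₂O: 0 + 3(97.32) = 292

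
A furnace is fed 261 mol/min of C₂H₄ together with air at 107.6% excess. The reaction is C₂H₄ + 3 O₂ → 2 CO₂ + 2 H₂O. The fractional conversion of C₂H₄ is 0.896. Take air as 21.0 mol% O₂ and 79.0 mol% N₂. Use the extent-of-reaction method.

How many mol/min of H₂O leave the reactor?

Stoichiometric O₂ = 3 × 261 = 783 mol/min; O₂ fed = 783 × 2.076 = 1626 mol/min.
N₂ fed = 1626 × 79/21 = 6115 mol/min.
Fuel reacted = 0.896 × 261 → ξ = 233.9 mol/min.
Outlet (n = n₀ + ν ξ):
  C₂H₄: 261 − 1(233.9) = 27.14
  O₂: 1626 − 3(233.9) = 923.9
  N₂: 6115 (inert)
  CO₂: 0 + 2(233.9) = 467.7
  H₂O: 0 + 2(233.9) = 467.7

468 mol/min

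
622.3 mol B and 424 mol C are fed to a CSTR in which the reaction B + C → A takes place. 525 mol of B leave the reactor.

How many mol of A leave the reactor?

For B: n = n₀ − 1ξ → 525 = 622.3 − 1ξ, giving ξ = 97.3 mol.
Outlet amounts (n = n₀ + ν ξ):
  B: 622.3 − 1(97.3) = 525
  C: 424 − 1(97.3) = 326.7
  A: 0 + 1(97.3) = 97.3

97.3 mol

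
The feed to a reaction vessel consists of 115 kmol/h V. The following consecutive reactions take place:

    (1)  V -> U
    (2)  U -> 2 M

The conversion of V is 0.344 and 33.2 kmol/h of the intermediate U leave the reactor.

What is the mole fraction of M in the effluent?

0.105

Conversion of V: V consumed = 1ξ₁ = 0.344 × 115 → ξ₁ = 39.56 kmol/h.
U balance: n_U = 0 + 1ξ₁ − 1ξ₂ = 33.2 → ξ₂ = (1·39.56 − 33.2)/1 = 6.36 kmol/h.
Outlet amounts (n = n₀ + Σ ν·ξ):
  V: 115 − 1(39.56) = 75.44
  U: 0 + 1(39.56) − 1(6.36) = 33.2
  M: 0 + 2(6.36) = 12.72
Total out = 121.4 kmol/h; y_M = 12.72 / 121.4 = 0.1048.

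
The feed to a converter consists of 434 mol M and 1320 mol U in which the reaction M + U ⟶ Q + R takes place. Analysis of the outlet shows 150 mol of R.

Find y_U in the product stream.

For R: n = n₀ + 1ξ → 150 = 0 + 1ξ, giving ξ = 150 mol.
Outlet amounts (n = n₀ + ν ξ):
  M: 434 − 1(150) = 284
  U: 1320 − 1(150) = 1170
  Q: 0 + 1(150) = 150
  R: 0 + 1(150) = 150
Total out = 1754 mol; y_U = 1170 / 1754 = 0.667.

0.667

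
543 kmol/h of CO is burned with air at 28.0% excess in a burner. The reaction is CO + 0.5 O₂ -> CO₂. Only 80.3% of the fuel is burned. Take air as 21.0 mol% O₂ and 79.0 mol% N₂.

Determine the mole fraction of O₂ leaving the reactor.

0.0654

Stoichiometric O₂ = 0.5 × 543 = 271.5 kmol/h; O₂ fed = 271.5 × 1.280 = 347.5 kmol/h.
N₂ fed = 347.5 × 79/21 = 1307 kmol/h.
Fuel reacted = 0.803 × 543 → ξ = 436 kmol/h.
Outlet (n = n₀ + ν ξ):
  CO: 543 − 1(436) = 107
  O₂: 347.5 − 0.5(436) = 129.5
  N₂: 1307 (inert)
  CO₂: 0 + 1(436) = 436
Total out = 1980 kmol/h; y_O₂ = 129.5 / 1980 = 0.06541.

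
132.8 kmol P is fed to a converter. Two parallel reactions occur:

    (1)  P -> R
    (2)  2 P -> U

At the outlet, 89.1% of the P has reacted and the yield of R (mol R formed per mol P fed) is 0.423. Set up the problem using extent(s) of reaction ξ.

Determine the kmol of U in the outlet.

Yield of R: 1ξ₁ / 132.8 = 0.423 → ξ₁ = 56.17 kmol.
Conversion of P: 1ξ₁ + 2ξ₂ = 0.891 × 132.8 = 118.3 → ξ₂ = 31.08 kmol.
Outlet amounts (n = n₀ + Σ ν·ξ):
  P: 132.8 − 1(56.17) − 2(31.08) = 14.48
  R: 0 + 1(56.17) = 56.17
  U: 0 + 1(31.08) = 31.08

31.1 kmol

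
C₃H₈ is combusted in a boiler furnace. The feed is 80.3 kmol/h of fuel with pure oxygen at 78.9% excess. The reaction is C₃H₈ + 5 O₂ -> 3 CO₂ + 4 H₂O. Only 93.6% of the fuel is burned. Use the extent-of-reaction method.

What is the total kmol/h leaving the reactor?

Stoichiometric O₂ = 5 × 80.3 = 401.5 kmol/h; O₂ fed = 401.5 × 1.789 = 718.3 kmol/h.
Fuel reacted = 0.936 × 80.3 → ξ = 75.16 kmol/h.
Outlet (n = n₀ + ν ξ):
  C₃H₈: 80.3 − 1(75.16) = 5.139
  O₂: 718.3 − 5(75.16) = 342.5
  CO₂: 0 + 3(75.16) = 225.5
  H₂O: 0 + 4(75.16) = 300.6
Total out = 5.139 + 342.5 + 225.5 + 300.6 = 873.7 kmol/h.

874 kmol/h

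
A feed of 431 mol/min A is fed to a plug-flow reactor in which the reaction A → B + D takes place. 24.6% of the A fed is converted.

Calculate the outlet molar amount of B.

106 mol/min

A reacted = 0.246 × 431 = 106 mol/min; ν_A = −1, so ξ = 106/1 = 106 mol/min.
Outlet amounts (n = n₀ + ν ξ):
  A: 431 − 1(106) = 325
  B: 0 + 1(106) = 106
  D: 0 + 1(106) = 106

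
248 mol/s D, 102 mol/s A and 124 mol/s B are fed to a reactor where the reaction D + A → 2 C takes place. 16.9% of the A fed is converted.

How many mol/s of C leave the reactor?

A reacted = 0.169 × 102 = 17.24 mol/s; ν_A = −1, so ξ = 17.24/1 = 17.24 mol/s.
Outlet amounts (n = n₀ + ν ξ):
  D: 248 − 1(17.24) = 230.8
  A: 102 − 1(17.24) = 84.76
  C: 0 + 2(17.24) = 34.48
  B: 124 (inert)

34.5 mol/s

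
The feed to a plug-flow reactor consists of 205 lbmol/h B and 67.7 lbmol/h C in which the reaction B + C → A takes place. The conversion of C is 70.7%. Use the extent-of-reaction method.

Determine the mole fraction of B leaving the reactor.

C reacted = 0.707 × 67.7 = 47.86 lbmol/h; ν_C = −1, so ξ = 47.86/1 = 47.86 lbmol/h.
Outlet amounts (n = n₀ + ν ξ):
  B: 205 − 1(47.86) = 157.1
  C: 67.7 − 1(47.86) = 19.84
  A: 0 + 1(47.86) = 47.86
Total out = 224.8 lbmol/h; y_B = 157.1 / 224.8 = 0.6989.

0.699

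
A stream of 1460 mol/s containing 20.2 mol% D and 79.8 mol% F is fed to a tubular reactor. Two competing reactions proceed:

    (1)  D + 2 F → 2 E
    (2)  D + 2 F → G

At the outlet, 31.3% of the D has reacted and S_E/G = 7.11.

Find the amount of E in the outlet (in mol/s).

144 mol/s

Conversion of D: D consumed = 0.313 × 294.9 = 92.31 mol/s = 1ξ₁ + 1ξ₂.
Selectivity: 2ξ₁ / (1ξ₂) = 7.11 → ξ₁ = 3.555 ξ₂.
Substitute: (1·3.555 + 1) ξ₂ = 92.31 → ξ₂ = 20.27 mol/s, ξ₁ = 72.04 mol/s.
Outlet amounts (n = n₀ + Σ ν·ξ):
  D: 294.9 − 1(72.04) − 1(20.27) = 202.6
  F: 1165 − 2(72.04) − 2(20.27) = 980.5
  E: 0 + 2(72.04) = 144.1
  G: 0 + 1(20.27) = 20.27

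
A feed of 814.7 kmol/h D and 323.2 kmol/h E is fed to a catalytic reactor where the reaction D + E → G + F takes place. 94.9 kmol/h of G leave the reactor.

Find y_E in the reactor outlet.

For G: n = n₀ + 1ξ → 94.9 = 0 + 1ξ, giving ξ = 94.9 kmol/h.
Outlet amounts (n = n₀ + ν ξ):
  D: 814.7 − 1(94.9) = 719.8
  E: 323.2 − 1(94.9) = 228.3
  G: 0 + 1(94.9) = 94.9
  F: 0 + 1(94.9) = 94.9
Total out = 1138 kmol/h; y_E = 228.3 / 1138 = 0.2006.

0.201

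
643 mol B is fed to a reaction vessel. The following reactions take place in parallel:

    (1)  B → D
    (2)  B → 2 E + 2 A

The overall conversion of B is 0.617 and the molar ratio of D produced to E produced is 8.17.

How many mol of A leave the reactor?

45.8 mol

Conversion of B: B consumed = 0.617 × 643 = 396.7 mol = 1ξ₁ + 1ξ₂.
Selectivity: 1ξ₁ / (2ξ₂) = 8.17 → ξ₁ = 16.34 ξ₂.
Substitute: (1·16.34 + 1) ξ₂ = 396.7 → ξ₂ = 22.88 mol, ξ₁ = 373.9 mol.
Outlet amounts (n = n₀ + Σ ν·ξ):
  B: 643 − 1(373.9) − 1(22.88) = 246.3
  D: 0 + 1(373.9) = 373.9
  E: 0 + 2(22.88) = 45.76
  A: 0 + 2(22.88) = 45.76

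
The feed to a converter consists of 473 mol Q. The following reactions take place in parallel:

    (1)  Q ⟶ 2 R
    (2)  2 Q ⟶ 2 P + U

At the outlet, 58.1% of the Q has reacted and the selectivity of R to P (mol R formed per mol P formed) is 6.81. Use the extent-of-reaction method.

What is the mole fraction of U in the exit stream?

0.0435

Conversion of Q: Q consumed = 0.581 × 473 = 274.8 mol = 1ξ₁ + 2ξ₂.
Selectivity: 2ξ₁ / (2ξ₂) = 6.81 → ξ₁ = 6.81 ξ₂.
Substitute: (1·6.81 + 2) ξ₂ = 274.8 → ξ₂ = 31.19 mol, ξ₁ = 212.4 mol.
Outlet amounts (n = n₀ + Σ ν·ξ):
  Q: 473 − 1(212.4) − 2(31.19) = 198.2
  R: 0 + 2(212.4) = 424.9
  P: 0 + 2(31.19) = 62.39
  U: 0 + 1(31.19) = 31.19
Total out = 716.6 mol; y_U = 31.19 / 716.6 = 0.04353.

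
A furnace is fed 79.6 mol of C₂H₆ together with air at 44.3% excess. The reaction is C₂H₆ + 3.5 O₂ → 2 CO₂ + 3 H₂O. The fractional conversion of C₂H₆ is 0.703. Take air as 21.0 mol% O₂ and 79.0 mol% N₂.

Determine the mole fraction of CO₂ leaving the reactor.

Stoichiometric O₂ = 3.5 × 79.6 = 278.6 mol; O₂ fed = 278.6 × 1.443 = 402 mol.
N₂ fed = 402 × 79/21 = 1512 mol.
Fuel reacted = 0.703 × 79.6 → ξ = 55.96 mol.
Outlet (n = n₀ + ν ξ):
  C₂H₆: 79.6 − 1(55.96) = 23.64
  O₂: 402 − 3.5(55.96) = 206.2
  N₂: 1512 (inert)
  CO₂: 0 + 2(55.96) = 111.9
  H₂O: 0 + 3(55.96) = 167.9
Total out = 2022 mol; y_CO₂ = 111.9 / 2022 = 0.05535.

0.0554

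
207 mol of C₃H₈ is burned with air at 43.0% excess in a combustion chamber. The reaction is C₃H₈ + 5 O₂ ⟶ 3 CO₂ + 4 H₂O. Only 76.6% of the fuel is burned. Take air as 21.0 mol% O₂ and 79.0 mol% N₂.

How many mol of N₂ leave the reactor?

5570 mol

Stoichiometric O₂ = 5 × 207 = 1035 mol; O₂ fed = 1035 × 1.430 = 1480 mol.
N₂ fed = 1480 × 79/21 = 5568 mol.
Fuel reacted = 0.766 × 207 → ξ = 158.6 mol.
Outlet (n = n₀ + ν ξ):
  C₃H₈: 207 − 1(158.6) = 48.44
  O₂: 1480 − 5(158.6) = 687.2
  N₂: 5568 (inert)
  CO₂: 0 + 3(158.6) = 475.7
  H₂O: 0 + 4(158.6) = 634.2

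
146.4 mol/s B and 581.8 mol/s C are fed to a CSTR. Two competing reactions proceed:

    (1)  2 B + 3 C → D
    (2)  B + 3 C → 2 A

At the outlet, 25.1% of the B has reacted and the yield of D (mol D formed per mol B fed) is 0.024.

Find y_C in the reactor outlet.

Yield of D: 1ξ₁ / 146.4 = 0.024 → ξ₁ = 3.514 mol/s.
Conversion of B: 2ξ₁ + 1ξ₂ = 0.251 × 146.4 = 36.75 → ξ₂ = 29.72 mol/s.
Outlet amounts (n = n₀ + Σ ν·ξ):
  B: 146.4 − 2(3.514) − 1(29.72) = 109.7
  C: 581.8 − 3(3.514) − 3(29.72) = 482.1
  D: 0 + 1(3.514) = 3.514
  A: 0 + 2(29.72) = 59.44
Total out = 654.7 mol/s; y_C = 482.1 / 654.7 = 0.7364.

0.736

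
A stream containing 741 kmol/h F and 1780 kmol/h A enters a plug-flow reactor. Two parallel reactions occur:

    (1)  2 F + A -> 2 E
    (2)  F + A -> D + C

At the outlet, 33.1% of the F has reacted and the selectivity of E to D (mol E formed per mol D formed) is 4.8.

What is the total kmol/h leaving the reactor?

2420 kmol/h

Conversion of F: F consumed = 0.331 × 741 = 245.3 kmol/h = 2ξ₁ + 1ξ₂.
Selectivity: 2ξ₁ / (1ξ₂) = 4.8 → ξ₁ = 2.4 ξ₂.
Substitute: (2·2.4 + 1) ξ₂ = 245.3 → ξ₂ = 42.29 kmol/h, ξ₁ = 101.5 kmol/h.
Outlet amounts (n = n₀ + Σ ν·ξ):
  F: 741 − 2(101.5) − 1(42.29) = 495.7
  A: 1780 − 1(101.5) − 1(42.29) = 1636
  E: 0 + 2(101.5) = 203
  D: 0 + 1(42.29) = 42.29
  C: 0 + 1(42.29) = 42.29
Total out = 495.7 + 1636 + 203 + 42.29 + 42.29 = 2420 kmol/h.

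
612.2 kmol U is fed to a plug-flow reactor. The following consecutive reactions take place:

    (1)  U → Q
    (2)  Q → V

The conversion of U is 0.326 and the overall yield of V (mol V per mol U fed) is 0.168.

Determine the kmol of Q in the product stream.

96.7 kmol

Conversion of U: U consumed = 1ξ₁ = 0.326 × 612.2 → ξ₁ = 199.6 kmol.
Yield of V: 1ξ₂ / 612.2 = 0.168 → ξ₂ = 102.8 kmol.
Outlet amounts (n = n₀ + Σ ν·ξ):
  U: 612.2 − 1(199.6) = 412.6
  Q: 0 + 1(199.6) − 1(102.8) = 96.73
  V: 0 + 1(102.8) = 102.8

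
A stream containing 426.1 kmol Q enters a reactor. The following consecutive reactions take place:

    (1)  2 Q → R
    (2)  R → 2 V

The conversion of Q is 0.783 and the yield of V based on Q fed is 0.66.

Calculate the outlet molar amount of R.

26.2 kmol

Conversion of Q: Q consumed = 2ξ₁ = 0.783 × 426.1 → ξ₁ = 166.8 kmol.
Yield of V: 2ξ₂ / 426.1 = 0.66 → ξ₂ = 140.6 kmol.
Outlet amounts (n = n₀ + Σ ν·ξ):
  Q: 426.1 − 2(166.8) = 92.46
  R: 0 + 1(166.8) − 1(140.6) = 26.21
  V: 0 + 2(140.6) = 281.2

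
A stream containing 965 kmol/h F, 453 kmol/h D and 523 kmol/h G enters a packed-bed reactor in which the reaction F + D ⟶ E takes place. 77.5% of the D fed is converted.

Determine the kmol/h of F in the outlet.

614 kmol/h

D reacted = 0.775 × 453 = 351.1 kmol/h; ν_D = −1, so ξ = 351.1/1 = 351.1 kmol/h.
Outlet amounts (n = n₀ + ν ξ):
  F: 965 − 1(351.1) = 613.9
  D: 453 − 1(351.1) = 101.9
  E: 0 + 1(351.1) = 351.1
  G: 523 (inert)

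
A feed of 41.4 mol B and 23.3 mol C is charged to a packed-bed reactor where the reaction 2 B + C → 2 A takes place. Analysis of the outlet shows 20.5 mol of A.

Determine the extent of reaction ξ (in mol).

For A: n = n₀ + 2ξ → 20.5 = 0 + 2ξ, giving ξ = 10.25 mol.
Outlet amounts (n = n₀ + ν ξ):
  B: 41.4 − 2(10.25) = 20.9
  C: 23.3 − 1(10.25) = 13.05
  A: 0 + 2(10.25) = 20.5

ξ = 10.2 mol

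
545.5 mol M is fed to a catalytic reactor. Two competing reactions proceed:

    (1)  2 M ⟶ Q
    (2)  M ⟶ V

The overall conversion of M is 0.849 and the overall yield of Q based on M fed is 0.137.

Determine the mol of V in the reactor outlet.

Yield of Q: 1ξ₁ / 545.5 = 0.137 → ξ₁ = 74.73 mol.
Conversion of M: 2ξ₁ + 1ξ₂ = 0.849 × 545.5 = 463.1 → ξ₂ = 313.7 mol.
Outlet amounts (n = n₀ + Σ ν·ξ):
  M: 545.5 − 2(74.73) − 1(313.7) = 82.37
  Q: 0 + 1(74.73) = 74.73
  V: 0 + 1(313.7) = 313.7

314 mol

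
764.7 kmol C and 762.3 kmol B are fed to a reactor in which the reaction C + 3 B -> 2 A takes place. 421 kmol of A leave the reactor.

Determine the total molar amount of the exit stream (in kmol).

For A: n = n₀ + 2ξ → 421 = 0 + 2ξ, giving ξ = 210.5 kmol.
Outlet amounts (n = n₀ + ν ξ):
  C: 764.7 − 1(210.5) = 554.2
  B: 762.3 − 3(210.5) = 130.8
  A: 0 + 2(210.5) = 421
Total out = 554.2 + 130.8 + 421 = 1106 kmol.

1110 kmol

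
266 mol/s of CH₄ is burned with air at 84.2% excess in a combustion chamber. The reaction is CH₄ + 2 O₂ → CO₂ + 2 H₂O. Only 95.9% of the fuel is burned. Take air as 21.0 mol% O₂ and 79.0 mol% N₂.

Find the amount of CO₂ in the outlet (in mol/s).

Stoichiometric O₂ = 2 × 266 = 532 mol/s; O₂ fed = 532 × 1.842 = 979.9 mol/s.
N₂ fed = 979.9 × 79/21 = 3686 mol/s.
Fuel reacted = 0.959 × 266 → ξ = 255.1 mol/s.
Outlet (n = n₀ + ν ξ):
  CH₄: 266 − 1(255.1) = 10.91
  O₂: 979.9 − 2(255.1) = 469.8
  N₂: 3686 (inert)
  CO₂: 0 + 1(255.1) = 255.1
  H₂O: 0 + 2(255.1) = 510.2

255 mol/s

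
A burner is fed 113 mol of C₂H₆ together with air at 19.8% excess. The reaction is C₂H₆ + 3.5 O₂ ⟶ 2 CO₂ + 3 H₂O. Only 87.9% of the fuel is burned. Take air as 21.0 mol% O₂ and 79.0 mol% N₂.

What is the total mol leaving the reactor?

Stoichiometric O₂ = 3.5 × 113 = 395.5 mol; O₂ fed = 395.5 × 1.198 = 473.8 mol.
N₂ fed = 473.8 × 79/21 = 1782 mol.
Fuel reacted = 0.879 × 113 → ξ = 99.33 mol.
Outlet (n = n₀ + ν ξ):
  C₂H₆: 113 − 1(99.33) = 13.67
  O₂: 473.8 − 3.5(99.33) = 126.2
  N₂: 1782 (inert)
  CO₂: 0 + 2(99.33) = 198.7
  H₂O: 0 + 3(99.33) = 298
Total out = 13.67 + 126.2 + 1782 + 198.7 + 298 = 2419 mol.

2420 mol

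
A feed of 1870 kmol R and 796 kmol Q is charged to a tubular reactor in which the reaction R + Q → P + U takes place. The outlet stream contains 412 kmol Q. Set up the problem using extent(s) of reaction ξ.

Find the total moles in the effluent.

2670 kmol

For Q: n = n₀ − 1ξ → 412 = 796 − 1ξ, giving ξ = 384 kmol.
Outlet amounts (n = n₀ + ν ξ):
  R: 1870 − 1(384) = 1486
  Q: 796 − 1(384) = 412
  P: 0 + 1(384) = 384
  U: 0 + 1(384) = 384
Total out = 1486 + 412 + 384 + 384 = 2666 kmol.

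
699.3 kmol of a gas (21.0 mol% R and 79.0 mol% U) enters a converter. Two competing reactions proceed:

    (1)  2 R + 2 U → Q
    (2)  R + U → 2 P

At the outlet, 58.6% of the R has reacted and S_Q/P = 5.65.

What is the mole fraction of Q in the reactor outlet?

Conversion of R: R consumed = 0.586 × 146.9 = 86.06 kmol = 2ξ₁ + 1ξ₂.
Selectivity: 1ξ₁ / (2ξ₂) = 5.65 → ξ₁ = 11.3 ξ₂.
Substitute: (2·11.3 + 1) ξ₂ = 86.06 → ξ₂ = 3.646 kmol, ξ₁ = 41.2 kmol.
Outlet amounts (n = n₀ + Σ ν·ξ):
  R: 146.9 − 2(41.2) − 1(3.646) = 60.8
  U: 552.4 − 2(41.2) − 1(3.646) = 466.4
  Q: 0 + 1(41.2) = 41.2
  P: 0 + 2(3.646) = 7.293
Total out = 575.7 kmol; y_Q = 41.2 / 575.7 = 0.07157.

0.0716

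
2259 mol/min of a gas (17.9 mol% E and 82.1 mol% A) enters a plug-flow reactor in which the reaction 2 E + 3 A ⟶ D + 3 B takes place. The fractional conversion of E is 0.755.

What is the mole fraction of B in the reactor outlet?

E reacted = 0.755 × 404.4 = 305.3 mol/min; ν_E = −2, so ξ = 305.3/2 = 152.6 mol/min.
Outlet amounts (n = n₀ + ν ξ):
  E: 404.4 − 2(152.6) = 99.07
  A: 1855 − 3(152.6) = 1397
  D: 0 + 1(152.6) = 152.6
  B: 0 + 3(152.6) = 457.9
Total out = 2106 mol/min; y_B = 457.9 / 2106 = 0.2174.

0.217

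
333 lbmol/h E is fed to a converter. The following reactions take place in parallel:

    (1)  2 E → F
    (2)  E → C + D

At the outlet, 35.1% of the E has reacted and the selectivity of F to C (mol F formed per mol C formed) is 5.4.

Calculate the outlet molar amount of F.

53.5 lbmol/h

Conversion of E: E consumed = 0.351 × 333 = 116.9 lbmol/h = 2ξ₁ + 1ξ₂.
Selectivity: 1ξ₁ / (1ξ₂) = 5.4 → ξ₁ = 5.4 ξ₂.
Substitute: (2·5.4 + 1) ξ₂ = 116.9 → ξ₂ = 9.905 lbmol/h, ξ₁ = 53.49 lbmol/h.
Outlet amounts (n = n₀ + Σ ν·ξ):
  E: 333 − 2(53.49) − 1(9.905) = 216.1
  F: 0 + 1(53.49) = 53.49
  C: 0 + 1(9.905) = 9.905
  D: 0 + 1(9.905) = 9.905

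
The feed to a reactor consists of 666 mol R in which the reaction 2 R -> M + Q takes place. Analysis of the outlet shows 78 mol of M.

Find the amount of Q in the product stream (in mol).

For M: n = n₀ + 1ξ → 78 = 0 + 1ξ, giving ξ = 78 mol.
Outlet amounts (n = n₀ + ν ξ):
  R: 666 − 2(78) = 510
  M: 0 + 1(78) = 78
  Q: 0 + 1(78) = 78

78 mol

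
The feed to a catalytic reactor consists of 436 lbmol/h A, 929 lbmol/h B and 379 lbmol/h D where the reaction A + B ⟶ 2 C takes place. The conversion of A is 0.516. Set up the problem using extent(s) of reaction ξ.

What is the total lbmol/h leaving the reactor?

1740 lbmol/h

A reacted = 0.516 × 436 = 225 lbmol/h; ν_A = −1, so ξ = 225/1 = 225 lbmol/h.
Outlet amounts (n = n₀ + ν ξ):
  A: 436 − 1(225) = 211
  B: 929 − 1(225) = 704
  C: 0 + 2(225) = 450
  D: 379 (inert)
Total out = 211 + 704 + 450 + 379 = 1744 lbmol/h.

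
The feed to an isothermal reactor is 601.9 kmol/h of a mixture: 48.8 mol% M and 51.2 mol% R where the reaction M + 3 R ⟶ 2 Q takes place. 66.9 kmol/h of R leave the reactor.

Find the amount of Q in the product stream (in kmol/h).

For R: n = n₀ − 3ξ → 66.9 = 308.2 − 3ξ, giving ξ = 80.42 kmol/h.
Outlet amounts (n = n₀ + ν ξ):
  M: 293.7 − 1(80.42) = 213.3
  R: 308.2 − 3(80.42) = 66.9
  Q: 0 + 2(80.42) = 160.8

161 kmol/h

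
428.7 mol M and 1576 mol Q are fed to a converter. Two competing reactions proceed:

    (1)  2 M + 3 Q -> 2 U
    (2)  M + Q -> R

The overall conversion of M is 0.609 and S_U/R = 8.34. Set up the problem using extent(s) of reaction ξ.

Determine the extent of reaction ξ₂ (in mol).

ξ₂ = 28 mol

Conversion of M: M consumed = 0.609 × 428.7 = 261.1 mol = 2ξ₁ + 1ξ₂.
Selectivity: 2ξ₁ / (1ξ₂) = 8.34 → ξ₁ = 4.17 ξ₂.
Substitute: (2·4.17 + 1) ξ₂ = 261.1 → ξ₂ = 27.95 mol, ξ₁ = 116.6 mol.
Outlet amounts (n = n₀ + Σ ν·ξ):
  M: 428.7 − 2(116.6) − 1(27.95) = 167.6
  Q: 1576 − 3(116.6) − 1(27.95) = 1198
  U: 0 + 2(116.6) = 233.1
  R: 0 + 1(27.95) = 27.95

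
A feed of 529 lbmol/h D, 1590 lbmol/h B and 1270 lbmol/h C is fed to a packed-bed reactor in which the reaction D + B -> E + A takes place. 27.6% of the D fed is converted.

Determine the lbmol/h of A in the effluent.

146 lbmol/h

D reacted = 0.276 × 529 = 146 lbmol/h; ν_D = −1, so ξ = 146/1 = 146 lbmol/h.
Outlet amounts (n = n₀ + ν ξ):
  D: 529 − 1(146) = 383
  B: 1590 − 1(146) = 1444
  E: 0 + 1(146) = 146
  A: 0 + 1(146) = 146
  C: 1270 (inert)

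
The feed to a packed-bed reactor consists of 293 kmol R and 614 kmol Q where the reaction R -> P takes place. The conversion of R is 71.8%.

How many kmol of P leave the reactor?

210 kmol

R reacted = 0.718 × 293 = 210.4 kmol; ν_R = −1, so ξ = 210.4/1 = 210.4 kmol.
Outlet amounts (n = n₀ + ν ξ):
  R: 293 − 1(210.4) = 82.63
  P: 0 + 1(210.4) = 210.4
  Q: 614 (inert)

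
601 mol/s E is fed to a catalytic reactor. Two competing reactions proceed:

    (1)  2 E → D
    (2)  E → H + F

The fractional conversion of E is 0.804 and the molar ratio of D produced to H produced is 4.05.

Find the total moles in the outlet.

439 mol/s

Conversion of E: E consumed = 0.804 × 601 = 483.2 mol/s = 2ξ₁ + 1ξ₂.
Selectivity: 1ξ₁ / (1ξ₂) = 4.05 → ξ₁ = 4.05 ξ₂.
Substitute: (2·4.05 + 1) ξ₂ = 483.2 → ξ₂ = 53.1 mol/s, ξ₁ = 215.1 mol/s.
Outlet amounts (n = n₀ + Σ ν·ξ):
  E: 601 − 2(215.1) − 1(53.1) = 117.8
  D: 0 + 1(215.1) = 215.1
  H: 0 + 1(53.1) = 53.1
  F: 0 + 1(53.1) = 53.1
Total out = 117.8 + 215.1 + 53.1 + 53.1 = 439 mol/s.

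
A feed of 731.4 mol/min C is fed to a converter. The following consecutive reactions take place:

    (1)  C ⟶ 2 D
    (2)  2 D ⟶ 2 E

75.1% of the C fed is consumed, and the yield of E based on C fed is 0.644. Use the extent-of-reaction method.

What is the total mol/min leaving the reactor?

1280 mol/min

Conversion of C: C consumed = 1ξ₁ = 0.751 × 731.4 → ξ₁ = 549.3 mol/min.
Yield of E: 2ξ₂ / 731.4 = 0.644 → ξ₂ = 235.5 mol/min.
Outlet amounts (n = n₀ + Σ ν·ξ):
  C: 731.4 − 1(549.3) = 182.1
  D: 0 + 2(549.3) − 2(235.5) = 627.5
  E: 0 + 2(235.5) = 471
Total out = 182.1 + 627.5 + 471 = 1281 mol/min.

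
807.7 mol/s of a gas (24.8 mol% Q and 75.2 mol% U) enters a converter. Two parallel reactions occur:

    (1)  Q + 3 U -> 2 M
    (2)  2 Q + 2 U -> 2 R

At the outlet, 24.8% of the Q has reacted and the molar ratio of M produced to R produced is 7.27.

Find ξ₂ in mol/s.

ξ₂ = 5.36 mol/s

Conversion of Q: Q consumed = 0.248 × 200.3 = 49.68 mol/s = 1ξ₁ + 2ξ₂.
Selectivity: 2ξ₁ / (2ξ₂) = 7.27 → ξ₁ = 7.27 ξ₂.
Substitute: (1·7.27 + 2) ξ₂ = 49.68 → ξ₂ = 5.359 mol/s, ξ₁ = 38.96 mol/s.
Outlet amounts (n = n₀ + Σ ν·ξ):
  Q: 200.3 − 1(38.96) − 2(5.359) = 150.6
  U: 607.4 − 3(38.96) − 2(5.359) = 479.8
  M: 0 + 2(38.96) = 77.92
  R: 0 + 2(5.359) = 10.72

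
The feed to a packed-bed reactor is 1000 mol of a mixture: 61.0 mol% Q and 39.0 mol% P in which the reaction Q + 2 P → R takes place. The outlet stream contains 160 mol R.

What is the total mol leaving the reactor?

For R: n = n₀ + 1ξ → 160 = 0 + 1ξ, giving ξ = 160 mol.
Outlet amounts (n = n₀ + ν ξ):
  Q: 610 − 1(160) = 450
  P: 390 − 2(160) = 70
  R: 0 + 1(160) = 160
Total out = 450 + 70 + 160 = 680 mol.

680 mol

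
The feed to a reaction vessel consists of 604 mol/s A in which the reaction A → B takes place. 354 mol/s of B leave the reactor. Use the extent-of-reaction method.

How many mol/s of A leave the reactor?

For B: n = n₀ + 1ξ → 354 = 0 + 1ξ, giving ξ = 354 mol/s.
Outlet amounts (n = n₀ + ν ξ):
  A: 604 − 1(354) = 250
  B: 0 + 1(354) = 354

250 mol/s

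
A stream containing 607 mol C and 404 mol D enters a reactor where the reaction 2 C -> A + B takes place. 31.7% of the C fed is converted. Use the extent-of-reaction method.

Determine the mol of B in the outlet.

C reacted = 0.317 × 607 = 192.4 mol; ν_C = −2, so ξ = 192.4/2 = 96.21 mol.
Outlet amounts (n = n₀ + ν ξ):
  C: 607 − 2(96.21) = 414.6
  A: 0 + 1(96.21) = 96.21
  B: 0 + 1(96.21) = 96.21
  D: 404 (inert)

96.2 mol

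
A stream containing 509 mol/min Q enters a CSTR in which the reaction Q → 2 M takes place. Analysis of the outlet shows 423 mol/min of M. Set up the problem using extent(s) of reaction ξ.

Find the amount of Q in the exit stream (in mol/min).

For M: n = n₀ + 2ξ → 423 = 0 + 2ξ, giving ξ = 211.5 mol/min.
Outlet amounts (n = n₀ + ν ξ):
  Q: 509 − 1(211.5) = 297.5
  M: 0 + 2(211.5) = 423

298 mol/min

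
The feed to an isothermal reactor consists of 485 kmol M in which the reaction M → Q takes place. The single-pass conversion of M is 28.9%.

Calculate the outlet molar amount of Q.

140 kmol

M reacted = 0.289 × 485 = 140.2 kmol; ν_M = −1, so ξ = 140.2/1 = 140.2 kmol.
Outlet amounts (n = n₀ + ν ξ):
  M: 485 − 1(140.2) = 344.8
  Q: 0 + 1(140.2) = 140.2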